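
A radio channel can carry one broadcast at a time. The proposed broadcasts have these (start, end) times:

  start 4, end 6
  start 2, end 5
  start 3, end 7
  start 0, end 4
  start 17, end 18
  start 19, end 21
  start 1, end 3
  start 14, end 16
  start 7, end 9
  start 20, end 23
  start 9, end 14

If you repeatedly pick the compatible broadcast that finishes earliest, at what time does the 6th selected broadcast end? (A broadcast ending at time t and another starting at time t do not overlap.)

Sort by end time and greedily take each interval whose start is ≥ the last chosen end.
Sorted by end: (1,3)  (0,4)  (2,5)  (4,6)  (3,7)  (7,9)  (9,14)  (14,16)  (17,18)  (19,21)  (20,23)
take (1,3); skip (2,5); take (4,6); take (7,9); take (9,14); take (14,16); take (17,18); take (19,21); skip (20,23).
Selected: (1,3) (4,6) (7,9) (9,14) (14,16) (17,18) (19,21)

18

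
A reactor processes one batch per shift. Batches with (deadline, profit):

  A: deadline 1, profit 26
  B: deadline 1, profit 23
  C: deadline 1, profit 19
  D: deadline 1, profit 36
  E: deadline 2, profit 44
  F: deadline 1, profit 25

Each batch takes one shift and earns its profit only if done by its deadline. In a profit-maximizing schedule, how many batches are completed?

Sort by profit descending; place each in the latest free slot ≤ its deadline.
Profit order: E=44 D=36 A=26 F=25 B=23 C=19
Assign: E→slot 2, D→slot 1, A skipped, F skipped, B skipped, C skipped.
Slots: [1:D] [2:E]
2 of 6 scheduled.

2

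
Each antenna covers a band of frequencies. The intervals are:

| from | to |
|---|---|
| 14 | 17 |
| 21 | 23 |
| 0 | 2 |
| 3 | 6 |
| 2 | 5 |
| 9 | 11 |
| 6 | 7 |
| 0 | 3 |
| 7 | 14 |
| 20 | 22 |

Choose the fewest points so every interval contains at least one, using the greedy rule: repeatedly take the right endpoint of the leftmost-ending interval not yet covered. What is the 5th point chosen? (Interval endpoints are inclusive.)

Sort by right endpoint; whenever an interval is uncovered, place a point at its right end.
By right end: [0,2]  [0,3]  [2,5]  [3,6]  [6,7]  [9,11]  [7,14]  [14,17]  [20,22]  [21,23]
[0,2] uncovered → point at 2; [3,6] uncovered → point at 6; [9,11] uncovered → point at 11; [14,17] uncovered → point at 17; [20,22] uncovered → point at 22.
Points: 2, 6, 11, 17, 22 (5 total).

22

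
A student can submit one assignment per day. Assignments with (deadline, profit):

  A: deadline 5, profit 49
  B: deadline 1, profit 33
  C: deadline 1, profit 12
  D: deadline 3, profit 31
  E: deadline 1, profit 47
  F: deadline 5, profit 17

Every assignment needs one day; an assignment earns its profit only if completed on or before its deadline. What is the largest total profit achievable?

By profit: A(d5,49), E(d1,47), B(d1,33), D(d3,31), F(d5,17), C(d1,12)
A→slot 5; E→slot 1; B skipped; D→slot 3; F→slot 4; C skipped.
Profit = 47 + 31 + 17 + 49 = 144

144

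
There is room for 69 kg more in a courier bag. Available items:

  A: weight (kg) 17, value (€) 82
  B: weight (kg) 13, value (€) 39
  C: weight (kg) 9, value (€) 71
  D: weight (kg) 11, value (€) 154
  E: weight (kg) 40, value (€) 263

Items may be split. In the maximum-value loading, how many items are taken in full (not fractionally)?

Sort by value per unit weight and fill in that order.
Ratios (sorted): D 14.00, C 7.89, E 6.58, A 4.82, B 3.00
take D (11 @ 154); take C (9 @ 71); take E (40 @ 263); take 9/17 of A → 43.41. Capacity used 69/69.
3 item(s) taken whole; one partial (take 9/17 of A).

3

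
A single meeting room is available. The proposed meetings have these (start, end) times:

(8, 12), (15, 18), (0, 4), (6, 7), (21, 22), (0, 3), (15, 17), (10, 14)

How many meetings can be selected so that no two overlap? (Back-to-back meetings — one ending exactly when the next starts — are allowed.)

Sorted by end: (0,3)  (0,4)  (6,7)  (8,12)  (10,14)  (15,17)  (15,18)  (21,22)
take (0,3); skip (0,4); take (6,7); take (8,12); take (15,17); take (21,22).
Selected 5 meetings.

5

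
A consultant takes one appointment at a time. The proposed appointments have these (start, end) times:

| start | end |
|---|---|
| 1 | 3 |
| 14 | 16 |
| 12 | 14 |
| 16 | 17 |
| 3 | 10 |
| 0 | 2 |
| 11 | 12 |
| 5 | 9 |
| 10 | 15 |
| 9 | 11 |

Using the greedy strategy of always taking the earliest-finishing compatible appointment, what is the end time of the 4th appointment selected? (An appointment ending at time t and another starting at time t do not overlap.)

By end time: (0,2), (1,3), (5,9), (3,10), (9,11), (11,12), (12,14), (10,15), (14,16), (16,17).
Pick (0,2); next start ≥ 2 → (5,9); next start ≥ 9 → (9,11); next start ≥ 11 → (11,12); next start ≥ 12 → (12,14); next start ≥ 14 → (14,16); next start ≥ 16 → (16,17).
Selected: (0,2) (5,9) (9,11) (11,12) (12,14) (14,16) (16,17)

12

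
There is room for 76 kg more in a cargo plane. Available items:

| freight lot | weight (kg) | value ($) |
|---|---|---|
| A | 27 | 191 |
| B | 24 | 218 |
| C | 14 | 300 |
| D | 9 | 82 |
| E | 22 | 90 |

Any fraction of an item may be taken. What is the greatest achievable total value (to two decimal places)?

799.18

Order: C (300/14=21.43) > D (82/9=9.11) > B (218/24=9.08) > A (191/27=7.07) > E (90/22=4.09)
Fill: take C (14 @ 300) → take D (9 @ 82) → take B (24 @ 218) → take A (27 @ 191) → take 2/22 of E → 8.18; 76/76 used.
Total value = 799.18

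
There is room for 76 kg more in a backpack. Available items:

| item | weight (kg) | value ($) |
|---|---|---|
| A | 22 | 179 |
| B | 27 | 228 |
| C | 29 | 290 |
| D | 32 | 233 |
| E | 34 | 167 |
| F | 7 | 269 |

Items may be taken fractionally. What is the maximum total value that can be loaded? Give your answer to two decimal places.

Sort by value per unit weight and fill in that order.
Ratios (sorted): F 38.43, C 10.00, B 8.44, A 8.14, D 7.28, E 4.91
take F (7 @ 269); take C (29 @ 290); take B (27 @ 228); take 13/22 of A → 105.77. Capacity used 76/76.
Total value = 892.77

892.77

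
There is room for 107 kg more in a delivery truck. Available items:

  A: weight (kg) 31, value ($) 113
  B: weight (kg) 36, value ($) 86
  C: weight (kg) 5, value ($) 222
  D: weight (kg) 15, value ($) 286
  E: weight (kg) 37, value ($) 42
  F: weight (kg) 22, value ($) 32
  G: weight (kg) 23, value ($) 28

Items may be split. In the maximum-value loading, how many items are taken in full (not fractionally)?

Sort by value per unit weight and fill in that order.
Ratios (sorted): C 44.40, D 19.07, A 3.65, B 2.39, F 1.45, G 1.22, E 1.14
take C (5 @ 222); take D (15 @ 286); take A (31 @ 113); take B (36 @ 86); take 20/22 of F → 29.09. Capacity used 107/107.
4 item(s) taken whole; one partial (take 20/22 of F).

4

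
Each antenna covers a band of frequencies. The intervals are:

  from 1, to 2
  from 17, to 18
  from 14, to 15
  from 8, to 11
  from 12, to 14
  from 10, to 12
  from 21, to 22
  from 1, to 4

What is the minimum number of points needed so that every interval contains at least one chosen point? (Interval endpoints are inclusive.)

5

Process intervals by earliest right end; each time one isn't hit yet, stab at its right endpoint.
Sorted: [1,2] [1,4] [8,11] [10,12] [12,14] [14,15] [17,18] [21,22]
{[1,2],[1,4]} hit by 2; {[8,11],[10,12]} hit by 11; {[12,14],[14,15]} hit by 14; {[17,18]} hit by 18; {[21,22]} hit by 22.
Points: 2, 11, 14, 18, 22 (5 total).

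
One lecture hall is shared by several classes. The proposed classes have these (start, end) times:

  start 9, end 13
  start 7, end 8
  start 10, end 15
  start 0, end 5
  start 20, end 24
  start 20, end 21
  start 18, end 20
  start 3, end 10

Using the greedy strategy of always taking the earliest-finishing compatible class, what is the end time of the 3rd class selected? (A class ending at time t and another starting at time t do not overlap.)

Sort by end time and greedily take each interval whose start is ≥ the last chosen end.
Sorted by end: (0,5)  (7,8)  (3,10)  (9,13)  (10,15)  (18,20)  (20,21)  (20,24)
take (0,5); take (7,8); skip (3,10); take (9,13); skip (10,15); take (18,20); take (20,21).
Selected: (0,5) (7,8) (9,13) (18,20) (20,21)

13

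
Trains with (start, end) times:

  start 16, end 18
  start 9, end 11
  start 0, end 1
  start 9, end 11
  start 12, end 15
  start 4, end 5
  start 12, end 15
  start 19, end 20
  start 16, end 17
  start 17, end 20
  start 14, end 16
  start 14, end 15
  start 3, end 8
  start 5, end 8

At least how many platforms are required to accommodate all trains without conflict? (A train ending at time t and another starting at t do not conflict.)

4

Count concurrent intervals with a sweep; the peak is the room count.
starts: [0, 3, 4, 5, 9, 9, 12, 12, 14, 14, 16, 16, 17, 19]
ends:   [1, 5, 8, 8, 11, 11, 15, 15, 15, 16, 17, 18, 20, 20]
s0→1 e1→0 s3→1 s4→2 e5→1 s5→2 e8→1 e8→0 s9→1 s9→2 e11→1 e11→0 s12→1 s12→2 s14→3 s14→4  — peak 4.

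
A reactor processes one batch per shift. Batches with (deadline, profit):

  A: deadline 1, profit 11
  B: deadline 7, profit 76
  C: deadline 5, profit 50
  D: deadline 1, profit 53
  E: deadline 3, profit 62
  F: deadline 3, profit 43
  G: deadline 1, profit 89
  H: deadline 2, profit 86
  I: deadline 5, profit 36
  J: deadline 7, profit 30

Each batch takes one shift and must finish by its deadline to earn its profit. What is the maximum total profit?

429

Take jobs in profit order; each goes to the latest open slot no later than its deadline.
By profit: G(d1,89), H(d2,86), B(d7,76), E(d3,62), D(d1,53), C(d5,50), F(d3,43), I(d5,36), J(d7,30), A(d1,11)
G→slot 1; H→slot 2; B→slot 7; E→slot 3; D skipped; C→slot 5; F skipped; I→slot 4; J→slot 6; A skipped.
Profit = 89 + 86 + 62 + 36 + 50 + 30 + 76 = 429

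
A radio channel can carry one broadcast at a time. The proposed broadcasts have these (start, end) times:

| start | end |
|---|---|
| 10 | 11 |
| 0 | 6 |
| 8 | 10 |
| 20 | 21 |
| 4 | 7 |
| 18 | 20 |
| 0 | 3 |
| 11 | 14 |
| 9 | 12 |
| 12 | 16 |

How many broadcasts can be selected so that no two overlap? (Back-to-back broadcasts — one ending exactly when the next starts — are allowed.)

7

Sort by end time and greedily take each interval whose start is ≥ the last chosen end.
By end time: (0,3), (0,6), (4,7), (8,10), (10,11), (9,12), (11,14), (12,16), (18,20), (20,21).
Pick (0,3); next start ≥ 3 → (4,7); next start ≥ 7 → (8,10); next start ≥ 10 → (10,11); next start ≥ 11 → (11,14); next start ≥ 14 → (18,20); next start ≥ 20 → (20,21).
Selected 7 broadcasts.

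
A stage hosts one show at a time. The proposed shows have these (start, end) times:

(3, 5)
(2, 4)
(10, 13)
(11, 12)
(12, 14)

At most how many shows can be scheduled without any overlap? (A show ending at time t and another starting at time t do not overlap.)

Sort by end time and greedily take each interval whose start is ≥ the last chosen end.
Sorted by end: (2,4)  (3,5)  (11,12)  (10,13)  (12,14)
take (2,4); take (11,12); take (12,14).
Selected 3 shows.

3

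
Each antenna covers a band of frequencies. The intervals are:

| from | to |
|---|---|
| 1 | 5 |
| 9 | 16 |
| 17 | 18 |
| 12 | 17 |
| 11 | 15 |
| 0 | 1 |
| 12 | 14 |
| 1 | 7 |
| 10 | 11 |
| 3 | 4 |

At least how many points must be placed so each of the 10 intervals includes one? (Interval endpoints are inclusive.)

5

Sorted: [0,1] [3,4] [1,5] [1,7] [10,11] [12,14] [11,15] [9,16] [12,17] [17,18]
{[0,1]} hit by 1; {[3,4],[1,5],[1,7]} hit by 4; {[10,11]} hit by 11; {[12,14],[11,15],[9,16],[12,17]} hit by 14; {[17,18]} hit by 18.
Points: 1, 4, 11, 14, 18 (5 total).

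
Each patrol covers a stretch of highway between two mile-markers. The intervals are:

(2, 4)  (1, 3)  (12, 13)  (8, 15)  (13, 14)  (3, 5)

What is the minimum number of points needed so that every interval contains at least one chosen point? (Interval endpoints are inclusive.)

Process intervals by earliest right end; each time one isn't hit yet, stab at its right endpoint.
Sorted: [1,3] [2,4] [3,5] [12,13] [13,14] [8,15]
{[1,3],[2,4],[3,5]} hit by 3; {[12,13],[13,14],[8,15]} hit by 13.
Points: 3, 13 (2 total).

2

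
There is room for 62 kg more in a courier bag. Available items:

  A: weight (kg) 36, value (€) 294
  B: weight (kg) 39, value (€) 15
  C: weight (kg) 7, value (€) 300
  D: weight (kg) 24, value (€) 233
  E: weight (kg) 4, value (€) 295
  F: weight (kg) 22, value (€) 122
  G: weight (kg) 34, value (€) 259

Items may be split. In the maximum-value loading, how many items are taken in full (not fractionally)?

3

Greedy by value/weight ratio, highest first.
Order: E (295/4=73.75) > C (300/7=42.86) > D (233/24=9.71) > A (294/36=8.17) > G (259/34=7.62) > F (122/22=5.55) > B (15/39=0.38)
Fill: take E (4 @ 295) → take C (7 @ 300) → take D (24 @ 233) → take 27/36 of A → 220.50; 62/62 used.
3 item(s) taken whole; one partial (take 27/36 of A).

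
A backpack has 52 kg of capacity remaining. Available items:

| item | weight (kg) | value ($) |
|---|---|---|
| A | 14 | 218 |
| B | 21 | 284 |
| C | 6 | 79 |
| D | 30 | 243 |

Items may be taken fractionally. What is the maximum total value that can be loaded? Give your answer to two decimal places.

Greedy by value/weight ratio, highest first.
Order: A (218/14=15.57) > B (284/21=13.52) > C (79/6=13.17) > D (243/30=8.10)
Fill: take A (14 @ 218) → take B (21 @ 284) → take C (6 @ 79) → take 11/30 of D → 89.10; 52/52 used.
Total value = 670.10

670.10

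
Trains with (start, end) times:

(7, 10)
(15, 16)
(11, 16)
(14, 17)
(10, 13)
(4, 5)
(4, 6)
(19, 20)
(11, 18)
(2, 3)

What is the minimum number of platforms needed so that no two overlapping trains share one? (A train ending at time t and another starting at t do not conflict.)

4

Count concurrent intervals with a sweep; the peak is the room count.
starts: [2, 4, 4, 7, 10, 11, 11, 14, 15, 19]
ends:   [3, 5, 6, 10, 13, 16, 16, 17, 18, 20]
s2→1 e3→0 s4→1 s4→2 e5→1 e6→0 s7→1 e10→0 s10→1 s11→2 s11→3 e13→2 s14→3 s15→4  — peak 4.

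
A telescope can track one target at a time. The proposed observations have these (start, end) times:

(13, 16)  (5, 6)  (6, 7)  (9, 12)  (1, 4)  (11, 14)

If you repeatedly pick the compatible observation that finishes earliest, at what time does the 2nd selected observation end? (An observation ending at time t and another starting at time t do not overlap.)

Sorted by end: (1,4)  (5,6)  (6,7)  (9,12)  (11,14)  (13,16)
take (1,4); take (5,6); take (6,7); take (9,12); take (13,16).
Selected: (1,4) (5,6) (6,7) (9,12) (13,16)

6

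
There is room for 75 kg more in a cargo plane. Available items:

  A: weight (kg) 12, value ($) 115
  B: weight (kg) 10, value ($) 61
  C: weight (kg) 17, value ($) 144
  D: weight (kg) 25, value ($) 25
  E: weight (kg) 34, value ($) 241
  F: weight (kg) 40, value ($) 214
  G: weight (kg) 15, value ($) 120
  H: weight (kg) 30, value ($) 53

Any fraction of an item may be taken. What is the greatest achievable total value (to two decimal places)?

598.74

Greedy by value/weight ratio, highest first.
Ratios (sorted): A 9.58, C 8.47, G 8.00, E 7.09, B 6.10, F 5.35, H 1.77, D 1.00
take A (12 @ 115); take C (17 @ 144); take G (15 @ 120); take 31/34 of E → 219.74. Capacity used 75/75.
Total value = 598.74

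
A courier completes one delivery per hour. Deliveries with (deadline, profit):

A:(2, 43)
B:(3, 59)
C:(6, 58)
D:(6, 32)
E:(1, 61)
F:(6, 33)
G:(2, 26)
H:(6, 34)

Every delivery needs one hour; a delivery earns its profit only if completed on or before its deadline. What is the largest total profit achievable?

288

Profit order: E=61 B=59 C=58 A=43 H=34 F=33 D=32 G=26
Assign: E→slot 1, B→slot 3, C→slot 6, A→slot 2, H→slot 5, F→slot 4, D skipped, G skipped.
Slots: [1:E] [2:A] [3:B] [4:F] [5:H] [6:C]
Profit = 61 + 43 + 59 + 33 + 34 + 58 = 288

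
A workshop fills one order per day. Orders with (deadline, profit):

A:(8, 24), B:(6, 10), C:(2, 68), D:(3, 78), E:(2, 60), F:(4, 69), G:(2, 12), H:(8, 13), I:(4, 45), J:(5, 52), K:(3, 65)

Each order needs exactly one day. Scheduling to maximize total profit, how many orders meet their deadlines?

Take jobs in profit order; each goes to the latest open slot no later than its deadline.
Profit order: D=78 F=69 C=68 K=65 E=60 J=52 I=45 A=24 H=13 G=12 B=10
Assign: D→slot 3, F→slot 4, C→slot 2, K→slot 1, E skipped, J→slot 5, I skipped, A→slot 8, H→slot 7, G skipped, B→slot 6.
Slots: [1:K] [2:C] [3:D] [4:F] [5:J] [6:B] [7:H] [8:A]
8 of 11 scheduled.

8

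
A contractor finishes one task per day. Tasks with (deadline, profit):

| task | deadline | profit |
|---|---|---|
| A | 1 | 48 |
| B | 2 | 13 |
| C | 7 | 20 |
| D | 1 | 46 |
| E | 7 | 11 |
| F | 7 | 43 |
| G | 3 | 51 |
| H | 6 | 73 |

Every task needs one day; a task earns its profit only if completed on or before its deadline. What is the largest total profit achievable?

259

Sort by profit descending; place each in the latest free slot ≤ its deadline.
Profit order: H=73 G=51 A=48 D=46 F=43 C=20 B=13 E=11
Assign: H→slot 6, G→slot 3, A→slot 1, D skipped, F→slot 7, C→slot 5, B→slot 2, E→slot 4.
Slots: [1:A] [2:B] [3:G] [4:E] [5:C] [6:H] [7:F]
Profit = 48 + 13 + 51 + 11 + 20 + 73 + 43 = 259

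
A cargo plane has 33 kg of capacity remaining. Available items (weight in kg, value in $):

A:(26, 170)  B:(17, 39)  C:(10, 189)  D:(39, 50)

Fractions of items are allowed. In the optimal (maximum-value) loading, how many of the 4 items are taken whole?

Sort by value per unit weight and fill in that order.
Order: C (189/10=18.90) > A (170/26=6.54) > B (39/17=2.29) > D (50/39=1.28)
Fill: take C (10 @ 189) → take 23/26 of A → 150.38; 33/33 used.
1 item(s) taken whole; one partial (take 23/26 of A).

1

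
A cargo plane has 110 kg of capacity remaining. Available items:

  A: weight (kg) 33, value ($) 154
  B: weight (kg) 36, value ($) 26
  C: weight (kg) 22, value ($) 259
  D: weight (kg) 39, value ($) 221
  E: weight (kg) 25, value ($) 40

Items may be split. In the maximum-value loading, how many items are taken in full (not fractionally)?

Order: C (259/22=11.77) > D (221/39=5.67) > A (154/33=4.67) > E (40/25=1.60) > B (26/36=0.72)
Fill: take C (22 @ 259) → take D (39 @ 221) → take A (33 @ 154) → take 16/25 of E → 25.60; 110/110 used.
3 item(s) taken whole; one partial (take 16/25 of E).

3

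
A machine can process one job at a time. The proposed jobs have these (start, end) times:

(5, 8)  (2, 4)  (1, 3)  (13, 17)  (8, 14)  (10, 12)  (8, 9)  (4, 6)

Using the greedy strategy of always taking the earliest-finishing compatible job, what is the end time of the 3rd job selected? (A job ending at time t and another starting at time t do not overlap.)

Greedy by earliest finish: after sorting by end time, pick each interval compatible with the last pick.
By end time: (1,3), (2,4), (4,6), (5,8), (8,9), (10,12), (8,14), (13,17).
Pick (1,3); next start ≥ 3 → (4,6); next start ≥ 6 → (8,9); next start ≥ 9 → (10,12); next start ≥ 12 → (13,17).
Selected: (1,3) (4,6) (8,9) (10,12) (13,17)

9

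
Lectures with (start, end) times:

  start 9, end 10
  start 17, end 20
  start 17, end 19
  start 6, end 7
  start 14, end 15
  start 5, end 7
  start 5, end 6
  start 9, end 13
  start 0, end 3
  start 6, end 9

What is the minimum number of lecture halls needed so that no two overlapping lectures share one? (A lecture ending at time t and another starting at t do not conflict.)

3

Events (time:±→running): 0:+→1 3:-→0 5:+→1 5:+→2 6:-→1 6:+→2 6:+→3 … peak 3.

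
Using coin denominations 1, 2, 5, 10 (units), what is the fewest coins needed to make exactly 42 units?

5

42 − 4×10→2 − 1×2→0
Total coins = 4 + 1 = 5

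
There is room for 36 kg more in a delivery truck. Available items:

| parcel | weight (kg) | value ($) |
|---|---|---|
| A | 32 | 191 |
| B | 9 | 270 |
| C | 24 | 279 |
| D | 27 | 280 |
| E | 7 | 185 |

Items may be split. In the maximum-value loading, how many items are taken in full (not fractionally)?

2

Greedy by value/weight ratio, highest first.
Order: B (270/9=30.00) > E (185/7=26.43) > C (279/24=11.62) > D (280/27=10.37) > A (191/32=5.97)
Fill: take B (9 @ 270) → take E (7 @ 185) → take 20/24 of C → 232.50; 36/36 used.
2 item(s) taken whole; one partial (take 20/24 of C).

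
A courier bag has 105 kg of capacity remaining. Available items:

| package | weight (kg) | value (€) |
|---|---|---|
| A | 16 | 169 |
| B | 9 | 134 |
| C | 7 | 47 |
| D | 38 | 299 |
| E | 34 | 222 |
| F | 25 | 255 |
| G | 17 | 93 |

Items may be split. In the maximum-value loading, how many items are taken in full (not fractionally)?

5

Sort by value per unit weight and fill in that order.
Ratios (sorted): B 14.89, A 10.56, F 10.20, D 7.87, C 6.71, E 6.53, G 5.47
take B (9 @ 134); take A (16 @ 169); take F (25 @ 255); take D (38 @ 299); take C (7 @ 47); take 10/34 of E → 65.29. Capacity used 105/105.
5 item(s) taken whole; one partial (take 10/34 of E).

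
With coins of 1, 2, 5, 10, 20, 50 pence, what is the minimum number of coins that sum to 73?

73 − 1×50→23 − 1×20→3 − 1×2→1 − 1×1→0
Total coins = 1 + 1 + 1 + 1 = 4

4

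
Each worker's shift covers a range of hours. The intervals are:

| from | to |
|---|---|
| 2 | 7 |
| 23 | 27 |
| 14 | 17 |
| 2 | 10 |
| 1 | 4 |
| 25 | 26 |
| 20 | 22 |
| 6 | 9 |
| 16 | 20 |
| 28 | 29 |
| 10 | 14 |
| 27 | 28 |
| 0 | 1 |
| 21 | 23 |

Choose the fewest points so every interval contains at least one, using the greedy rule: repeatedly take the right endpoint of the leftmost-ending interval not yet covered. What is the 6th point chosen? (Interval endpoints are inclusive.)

26

By right end: [0,1]  [1,4]  [2,7]  [6,9]  [2,10]  [10,14]  [14,17]  [16,20]  [20,22]  [21,23]  [25,26]  [23,27]  [27,28]  [28,29]
[0,1] uncovered → point at 1; [2,7] uncovered → point at 7; [10,14] uncovered → point at 14; [16,20] uncovered → point at 20; [21,23] uncovered → point at 23; [25,26] uncovered → point at 26; [27,28] uncovered → point at 28.
Points: 1, 7, 14, 20, 23, 26, 28 (7 total).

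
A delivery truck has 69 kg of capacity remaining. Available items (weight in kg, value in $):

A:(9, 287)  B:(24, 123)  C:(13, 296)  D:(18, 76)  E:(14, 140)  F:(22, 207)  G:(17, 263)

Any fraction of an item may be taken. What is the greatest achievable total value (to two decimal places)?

Ratios (sorted): A 31.89, C 22.77, G 15.47, E 10.00, F 9.41, B 5.12, D 4.22
take A (9 @ 287); take C (13 @ 296); take G (17 @ 263); take E (14 @ 140); take 16/22 of F → 150.55. Capacity used 69/69.
Total value = 1136.55

1136.55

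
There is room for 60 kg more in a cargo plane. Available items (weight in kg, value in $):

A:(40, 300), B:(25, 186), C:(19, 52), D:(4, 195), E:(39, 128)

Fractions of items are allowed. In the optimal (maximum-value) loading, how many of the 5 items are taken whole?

Greedy by value/weight ratio, highest first.
Order: D (195/4=48.75) > A (300/40=7.50) > B (186/25=7.44) > E (128/39=3.28) > C (52/19=2.74)
Fill: take D (4 @ 195) → take A (40 @ 300) → take 16/25 of B → 119.04; 60/60 used.
2 item(s) taken whole; one partial (take 16/25 of B).

2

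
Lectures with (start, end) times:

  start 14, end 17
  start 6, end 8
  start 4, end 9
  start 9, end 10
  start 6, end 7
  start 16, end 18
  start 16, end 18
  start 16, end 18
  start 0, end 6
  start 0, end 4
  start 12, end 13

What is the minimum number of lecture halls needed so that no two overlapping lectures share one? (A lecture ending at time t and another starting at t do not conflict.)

starts: [0, 0, 4, 6, 6, 9, 12, 14, 16, 16, 16]
ends:   [4, 6, 7, 8, 9, 10, 13, 17, 18, 18, 18]
s0→1 s0→2 e4→1 s4→2 e6→1 s6→2 s6→3 e7→2 e8→1 e9→0 s9→1 e10→0 s12→1 e13→0 s14→1 s16→2 s16→3 s16→4  — peak 4.

4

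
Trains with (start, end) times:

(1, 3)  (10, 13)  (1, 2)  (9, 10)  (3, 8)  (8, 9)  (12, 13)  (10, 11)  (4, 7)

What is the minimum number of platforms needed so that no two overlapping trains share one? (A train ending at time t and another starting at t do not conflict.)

Count concurrent intervals with a sweep; the peak is the room count.
Events (time:±→running): 1:+→1 1:+→2 … peak 2.

2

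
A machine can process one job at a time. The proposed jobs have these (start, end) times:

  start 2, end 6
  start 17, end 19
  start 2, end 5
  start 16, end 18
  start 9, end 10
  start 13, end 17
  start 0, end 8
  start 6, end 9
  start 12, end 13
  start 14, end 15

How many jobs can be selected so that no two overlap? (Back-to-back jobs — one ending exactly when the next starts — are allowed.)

6

Sorted by end: (2,5)  (2,6)  (0,8)  (6,9)  (9,10)  (12,13)  (14,15)  (13,17)  (16,18)  (17,19)
take (2,5); skip (2,6); skip (0,8); take (6,9); take (9,10); take (12,13); take (14,15); take (16,18).
Selected 6 jobs.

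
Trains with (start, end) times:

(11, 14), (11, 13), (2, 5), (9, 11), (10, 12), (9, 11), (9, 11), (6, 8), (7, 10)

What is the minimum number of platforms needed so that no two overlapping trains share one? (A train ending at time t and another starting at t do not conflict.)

The answer is the maximum number of intervals overlapping at any instant.
starts: [2, 6, 7, 9, 9, 9, 10, 11, 11]
ends:   [5, 8, 10, 11, 11, 11, 12, 13, 14]
s2→1 e5→0 s6→1 s7→2 e8→1 s9→2 s9→3 s9→4  — peak 4.

4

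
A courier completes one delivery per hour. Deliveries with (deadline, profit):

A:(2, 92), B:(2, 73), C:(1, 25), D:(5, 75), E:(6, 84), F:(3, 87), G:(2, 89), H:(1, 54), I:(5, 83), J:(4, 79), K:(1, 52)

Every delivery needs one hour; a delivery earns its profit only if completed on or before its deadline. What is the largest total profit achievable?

514

Take jobs in profit order; each goes to the latest open slot no later than its deadline.
By profit: A(d2,92), G(d2,89), F(d3,87), E(d6,84), I(d5,83), J(d4,79), D(d5,75), B(d2,73), H(d1,54), K(d1,52), C(d1,25)
A→slot 2; G→slot 1; F→slot 3; E→slot 6; I→slot 5; J→slot 4; D skipped; B skipped; H skipped; K skipped; C skipped.
Profit = 89 + 92 + 87 + 79 + 83 + 84 = 514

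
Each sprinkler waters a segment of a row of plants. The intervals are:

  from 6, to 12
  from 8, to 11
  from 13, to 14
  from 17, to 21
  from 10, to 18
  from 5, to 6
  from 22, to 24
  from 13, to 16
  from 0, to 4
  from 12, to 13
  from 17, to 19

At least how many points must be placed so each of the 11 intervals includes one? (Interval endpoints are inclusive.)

6

By right end: [0,4]  [5,6]  [8,11]  [6,12]  [12,13]  [13,14]  [13,16]  [10,18]  [17,19]  [17,21]  [22,24]
[0,4] uncovered → point at 4; [5,6] uncovered → point at 6; [8,11] uncovered → point at 11; [12,13] uncovered → point at 13; [17,19] uncovered → point at 19; [22,24] uncovered → point at 24.
Points: 4, 6, 11, 13, 19, 24 (6 total).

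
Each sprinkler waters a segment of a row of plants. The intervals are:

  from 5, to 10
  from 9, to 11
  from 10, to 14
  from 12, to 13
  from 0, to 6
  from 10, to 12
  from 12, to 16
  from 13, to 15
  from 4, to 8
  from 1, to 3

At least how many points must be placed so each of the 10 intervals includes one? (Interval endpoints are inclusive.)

Sorted: [1,3] [0,6] [4,8] [5,10] [9,11] [10,12] [12,13] [10,14] [13,15] [12,16]
{[1,3],[0,6]} hit by 3; {[4,8],[5,10]} hit by 8; {[9,11],[10,12]} hit by 11; {[12,13],[10,14],[13,15],[12,16]} hit by 13.
Points: 3, 8, 11, 13 (4 total).

4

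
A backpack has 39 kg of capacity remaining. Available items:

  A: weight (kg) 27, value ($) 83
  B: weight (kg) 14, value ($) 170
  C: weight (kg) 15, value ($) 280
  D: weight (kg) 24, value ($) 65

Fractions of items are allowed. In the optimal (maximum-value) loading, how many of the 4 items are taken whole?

2

Greedy by value/weight ratio, highest first.
Ratios (sorted): C 18.67, B 12.14, A 3.07, D 2.71
take C (15 @ 280); take B (14 @ 170); take 10/27 of A → 30.74. Capacity used 39/39.
2 item(s) taken whole; one partial (take 10/27 of A).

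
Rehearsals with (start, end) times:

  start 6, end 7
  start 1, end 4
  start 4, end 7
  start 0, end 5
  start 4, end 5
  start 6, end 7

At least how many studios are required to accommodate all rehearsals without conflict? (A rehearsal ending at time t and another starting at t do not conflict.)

starts: [0, 1, 4, 4, 6, 6]
ends:   [4, 5, 5, 7, 7, 7]
s0→1 s1→2 e4→1 s4→2 s4→3  — peak 3.

3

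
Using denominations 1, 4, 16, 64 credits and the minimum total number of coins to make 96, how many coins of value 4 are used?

0

Use the largest denomination that fits, subtract, and repeat.
96 = 1×64 + 2×16
Count of 4: 0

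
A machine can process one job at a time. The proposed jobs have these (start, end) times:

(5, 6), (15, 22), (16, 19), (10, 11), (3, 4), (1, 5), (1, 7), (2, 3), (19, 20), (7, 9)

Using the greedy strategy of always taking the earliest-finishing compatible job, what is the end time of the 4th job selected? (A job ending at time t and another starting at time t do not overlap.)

9

Greedy by earliest finish: after sorting by end time, pick each interval compatible with the last pick.
By end time: (2,3), (3,4), (1,5), (5,6), (1,7), (7,9), (10,11), (16,19), (19,20), (15,22).
Pick (2,3); next start ≥ 3 → (3,4); next start ≥ 4 → (5,6); next start ≥ 6 → (7,9); next start ≥ 9 → (10,11); next start ≥ 11 → (16,19); next start ≥ 19 → (19,20).
Selected: (2,3) (3,4) (5,6) (7,9) (10,11) (16,19) (19,20)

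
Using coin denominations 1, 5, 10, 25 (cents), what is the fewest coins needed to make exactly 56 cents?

56 − 2×25→6 − 1×5→1 − 1×1→0
Total coins = 2 + 1 + 1 = 4

4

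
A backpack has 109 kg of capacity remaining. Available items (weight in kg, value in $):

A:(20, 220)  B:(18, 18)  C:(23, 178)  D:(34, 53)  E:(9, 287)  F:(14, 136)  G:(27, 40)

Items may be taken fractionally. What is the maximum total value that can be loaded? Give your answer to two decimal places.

887.33

Greedy by value/weight ratio, highest first.
Order: E (287/9=31.89) > A (220/20=11.00) > F (136/14=9.71) > C (178/23=7.74) > D (53/34=1.56) > G (40/27=1.48) > B (18/18=1.00)
Fill: take E (9 @ 287) → take A (20 @ 220) → take F (14 @ 136) → take C (23 @ 178) → take D (34 @ 53) → take 9/27 of G → 13.33; 109/109 used.
Total value = 887.33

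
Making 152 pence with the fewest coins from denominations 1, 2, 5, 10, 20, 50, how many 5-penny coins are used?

152 − 3×50→2 − 1×2→0
Count of 5: 0

0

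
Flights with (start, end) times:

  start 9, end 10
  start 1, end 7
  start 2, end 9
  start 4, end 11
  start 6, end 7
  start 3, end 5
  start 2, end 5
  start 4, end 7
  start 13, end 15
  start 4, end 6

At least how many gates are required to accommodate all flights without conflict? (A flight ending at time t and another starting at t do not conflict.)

7

Events (time:±→running): 1:+→1 2:+→2 2:+→3 3:+→4 4:+→5 4:+→6 4:+→7 … peak 7.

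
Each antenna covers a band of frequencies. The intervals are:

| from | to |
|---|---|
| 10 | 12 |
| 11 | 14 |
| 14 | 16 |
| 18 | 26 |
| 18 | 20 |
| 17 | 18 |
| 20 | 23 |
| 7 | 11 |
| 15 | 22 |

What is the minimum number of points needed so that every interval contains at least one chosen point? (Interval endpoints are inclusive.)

4

Process intervals by earliest right end; each time one isn't hit yet, stab at its right endpoint.
Sorted: [7,11] [10,12] [11,14] [14,16] [17,18] [18,20] [15,22] [20,23] [18,26]
{[7,11],[10,12],[11,14]} hit by 11; {[14,16]} hit by 16; {[17,18],[18,20],[15,22]} hit by 18; {[20,23],[18,26]} hit by 23.
Points: 11, 16, 18, 23 (4 total).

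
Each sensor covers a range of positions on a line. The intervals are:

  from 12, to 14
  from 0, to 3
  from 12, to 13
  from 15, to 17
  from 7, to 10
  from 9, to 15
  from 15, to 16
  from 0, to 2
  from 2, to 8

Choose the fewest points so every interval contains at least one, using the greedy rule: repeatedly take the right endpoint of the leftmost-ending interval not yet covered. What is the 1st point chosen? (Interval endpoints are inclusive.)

2

Process intervals by earliest right end; each time one isn't hit yet, stab at its right endpoint.
Sorted: [0,2] [0,3] [2,8] [7,10] [12,13] [12,14] [9,15] [15,16] [15,17]
{[0,2],[0,3],[2,8]} hit by 2; {[7,10]} hit by 10; {[12,13],[12,14],[9,15]} hit by 13; {[15,16],[15,17]} hit by 16.
Points: 2, 10, 13, 16 (4 total).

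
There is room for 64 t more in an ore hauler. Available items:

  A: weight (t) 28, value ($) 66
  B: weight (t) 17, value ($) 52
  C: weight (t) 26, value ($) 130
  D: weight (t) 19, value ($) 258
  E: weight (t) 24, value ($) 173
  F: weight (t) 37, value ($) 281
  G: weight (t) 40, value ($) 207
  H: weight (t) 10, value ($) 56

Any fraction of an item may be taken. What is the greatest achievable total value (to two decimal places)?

Sort by value per unit weight and fill in that order.
Order: D (258/19=13.58) > F (281/37=7.59) > E (173/24=7.21) > H (56/10=5.60) > G (207/40=5.17) > C (130/26=5.00) > B (52/17=3.06) > A (66/28=2.36)
Fill: take D (19 @ 258) → take F (37 @ 281) → take 8/24 of E → 57.67; 64/64 used.
Total value = 596.67

596.67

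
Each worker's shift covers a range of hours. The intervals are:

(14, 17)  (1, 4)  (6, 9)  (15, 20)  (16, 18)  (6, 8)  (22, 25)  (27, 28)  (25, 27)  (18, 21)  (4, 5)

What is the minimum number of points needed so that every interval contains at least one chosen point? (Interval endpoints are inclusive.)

6

By right end: [1,4]  [4,5]  [6,8]  [6,9]  [14,17]  [16,18]  [15,20]  [18,21]  [22,25]  [25,27]  [27,28]
[1,4] uncovered → point at 4; [6,8] uncovered → point at 8; [14,17] uncovered → point at 17; [18,21] uncovered → point at 21; [22,25] uncovered → point at 25; [27,28] uncovered → point at 28.
Points: 4, 8, 17, 21, 25, 28 (6 total).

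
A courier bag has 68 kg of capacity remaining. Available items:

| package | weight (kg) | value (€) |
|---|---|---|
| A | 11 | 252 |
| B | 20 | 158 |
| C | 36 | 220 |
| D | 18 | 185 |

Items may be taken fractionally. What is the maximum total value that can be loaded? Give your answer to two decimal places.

Greedy by value/weight ratio, highest first.
Ratios (sorted): A 22.91, D 10.28, B 7.90, C 6.11
take A (11 @ 252); take D (18 @ 185); take B (20 @ 158); take 19/36 of C → 116.11. Capacity used 68/68.
Total value = 711.11

711.11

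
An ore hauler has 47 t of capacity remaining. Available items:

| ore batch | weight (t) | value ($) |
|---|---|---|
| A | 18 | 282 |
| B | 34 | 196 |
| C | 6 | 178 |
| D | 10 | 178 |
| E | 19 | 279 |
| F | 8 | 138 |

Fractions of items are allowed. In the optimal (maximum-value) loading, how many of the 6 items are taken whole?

Ratios (sorted): C 29.67, D 17.80, F 17.25, A 15.67, E 14.68, B 5.76
take C (6 @ 178); take D (10 @ 178); take F (8 @ 138); take A (18 @ 282); take 5/19 of E → 73.42. Capacity used 47/47.
4 item(s) taken whole; one partial (take 5/19 of E).

4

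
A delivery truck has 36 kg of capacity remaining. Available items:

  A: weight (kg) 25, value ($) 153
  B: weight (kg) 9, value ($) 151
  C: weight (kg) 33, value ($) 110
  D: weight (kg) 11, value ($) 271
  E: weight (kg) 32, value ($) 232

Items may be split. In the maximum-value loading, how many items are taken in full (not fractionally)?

2

Greedy by value/weight ratio, highest first.
Ratios (sorted): D 24.64, B 16.78, E 7.25, A 6.12, C 3.33
take D (11 @ 271); take B (9 @ 151); take 16/32 of E → 116.00. Capacity used 36/36.
2 item(s) taken whole; one partial (take 16/32 of E).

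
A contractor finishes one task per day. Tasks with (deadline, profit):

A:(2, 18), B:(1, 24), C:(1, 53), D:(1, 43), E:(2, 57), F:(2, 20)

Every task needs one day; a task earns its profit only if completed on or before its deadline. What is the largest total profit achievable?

Profit order: E=57 C=53 D=43 B=24 F=20 A=18
Assign: E→slot 2, C→slot 1, D skipped, B skipped, F skipped, A skipped.
Slots: [1:C] [2:E]
Profit = 53 + 57 = 110

110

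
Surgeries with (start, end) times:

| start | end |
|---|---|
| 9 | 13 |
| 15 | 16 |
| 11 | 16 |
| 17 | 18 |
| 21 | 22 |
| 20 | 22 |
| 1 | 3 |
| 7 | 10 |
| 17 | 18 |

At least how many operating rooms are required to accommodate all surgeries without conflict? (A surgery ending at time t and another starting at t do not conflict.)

2

The answer is the maximum number of intervals overlapping at any instant.
Events (time:±→running): 1:+→1 3:-→0 7:+→1 9:+→2 … peak 2.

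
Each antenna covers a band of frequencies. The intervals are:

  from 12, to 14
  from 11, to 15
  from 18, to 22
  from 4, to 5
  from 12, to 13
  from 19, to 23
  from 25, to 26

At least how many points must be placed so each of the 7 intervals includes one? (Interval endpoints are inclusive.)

By right end: [4,5]  [12,13]  [12,14]  [11,15]  [18,22]  [19,23]  [25,26]
[4,5] uncovered → point at 5; [12,13] uncovered → point at 13; [18,22] uncovered → point at 22; [25,26] uncovered → point at 26.
Points: 5, 13, 22, 26 (4 total).

4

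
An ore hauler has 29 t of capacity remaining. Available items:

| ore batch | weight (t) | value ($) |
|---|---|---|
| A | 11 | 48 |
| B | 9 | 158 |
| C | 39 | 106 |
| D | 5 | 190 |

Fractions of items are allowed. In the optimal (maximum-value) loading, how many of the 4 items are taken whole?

3

Order: D (190/5=38.00) > B (158/9=17.56) > A (48/11=4.36) > C (106/39=2.72)
Fill: take D (5 @ 190) → take B (9 @ 158) → take A (11 @ 48) → take 4/39 of C → 10.87; 29/29 used.
3 item(s) taken whole; one partial (take 4/39 of C).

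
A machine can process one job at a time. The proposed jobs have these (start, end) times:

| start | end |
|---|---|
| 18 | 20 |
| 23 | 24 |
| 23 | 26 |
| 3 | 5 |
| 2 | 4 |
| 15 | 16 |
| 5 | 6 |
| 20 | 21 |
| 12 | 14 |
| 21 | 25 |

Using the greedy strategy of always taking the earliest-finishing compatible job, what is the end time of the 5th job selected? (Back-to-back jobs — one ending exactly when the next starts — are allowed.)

Sort by end time and greedily take each interval whose start is ≥ the last chosen end.
By end time: (2,4), (3,5), (5,6), (12,14), (15,16), (18,20), (20,21), (23,24), (21,25), (23,26).
Pick (2,4); next start ≥ 4 → (5,6); next start ≥ 6 → (12,14); next start ≥ 14 → (15,16); next start ≥ 16 → (18,20); next start ≥ 20 → (20,21); next start ≥ 21 → (23,24).
Selected: (2,4) (5,6) (12,14) (15,16) (18,20) (20,21) (23,24)

20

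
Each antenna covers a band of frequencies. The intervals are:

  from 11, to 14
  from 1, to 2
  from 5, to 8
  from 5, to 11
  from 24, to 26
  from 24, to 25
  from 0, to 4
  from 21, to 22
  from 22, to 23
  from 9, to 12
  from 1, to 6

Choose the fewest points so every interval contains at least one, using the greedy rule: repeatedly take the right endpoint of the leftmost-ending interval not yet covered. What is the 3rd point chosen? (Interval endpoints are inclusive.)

Sorted: [1,2] [0,4] [1,6] [5,8] [5,11] [9,12] [11,14] [21,22] [22,23] [24,25] [24,26]
{[1,2],[0,4],[1,6]} hit by 2; {[5,8],[5,11]} hit by 8; {[9,12],[11,14]} hit by 12; {[21,22],[22,23]} hit by 22; {[24,25],[24,26]} hit by 25.
Points: 2, 8, 12, 22, 25 (5 total).

12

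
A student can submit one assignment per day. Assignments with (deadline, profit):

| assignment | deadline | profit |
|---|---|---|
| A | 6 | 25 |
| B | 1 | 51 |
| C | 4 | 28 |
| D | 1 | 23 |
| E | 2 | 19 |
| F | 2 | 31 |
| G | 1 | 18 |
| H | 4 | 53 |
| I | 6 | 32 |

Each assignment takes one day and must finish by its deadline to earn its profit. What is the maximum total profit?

Sort by profit descending; place each in the latest free slot ≤ its deadline.
Profit order: H=53 B=51 I=32 F=31 C=28 A=25 D=23 E=19 G=18
Assign: H→slot 4, B→slot 1, I→slot 6, F→slot 2, C→slot 3, A→slot 5, D skipped, E skipped, G skipped.
Slots: [1:B] [2:F] [3:C] [4:H] [5:A] [6:I]
Profit = 51 + 31 + 28 + 53 + 25 + 32 = 220

220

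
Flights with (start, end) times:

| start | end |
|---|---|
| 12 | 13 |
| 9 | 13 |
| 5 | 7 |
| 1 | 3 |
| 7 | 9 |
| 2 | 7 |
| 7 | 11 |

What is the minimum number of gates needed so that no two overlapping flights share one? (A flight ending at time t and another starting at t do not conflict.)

Count concurrent intervals with a sweep; the peak is the room count.
Events (time:±→running): 1:+→1 2:+→2 … peak 2.

2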